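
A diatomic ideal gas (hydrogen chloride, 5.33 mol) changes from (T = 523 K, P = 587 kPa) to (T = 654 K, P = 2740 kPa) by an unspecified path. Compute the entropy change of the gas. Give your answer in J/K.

ΔS = nC_p ln(T₂/T₁) − nR ln(P₂/P₁), with C_p = 7R/2 = 29.1 J mol⁻¹ K⁻¹ for a diatomic ideal gas.
ΔS = 5.33 × [29.1 × ln(654/523) − 8.314 × ln(2740/587)] = -33.6 J/K.

ΔS = -33.6 J/K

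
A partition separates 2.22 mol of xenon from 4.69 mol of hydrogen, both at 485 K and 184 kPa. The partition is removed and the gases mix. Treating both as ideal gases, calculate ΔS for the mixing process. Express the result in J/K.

Mole fractions: x_A = 2.22/6.91 = 0.321, x_B = 0.679.
ΔS_mix = −R(n_A ln x_A + n_B ln x_B) = −8.314 × (2.22 ln 0.321 + 4.69 ln 0.679) = 36.1 J/K.

ΔS_mix = 36.1 J/K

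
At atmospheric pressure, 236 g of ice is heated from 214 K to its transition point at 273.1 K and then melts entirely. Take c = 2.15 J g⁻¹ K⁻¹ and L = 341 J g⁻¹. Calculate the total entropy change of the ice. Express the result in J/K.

ΔS = 418 J/K

Warming step: ΔS₁ = m c ln(T_tr/T_i) = 236 × 2.15 × ln(273.1/214) = 123.7 J/K.
Phase change: ΔS₂ = +mL/T_tr = 236 × 341 / 273.1 = 294.7 J/K.
ΔS_total = (123.7) + (294.7) = 418 J/K.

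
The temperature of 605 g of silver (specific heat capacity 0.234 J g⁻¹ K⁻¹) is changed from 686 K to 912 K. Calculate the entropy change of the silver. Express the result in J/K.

ΔS = 40.3 J/K

ΔS = ∫dQ_rev/T = m c ln(T₂/T₁) = 605 × 0.234 × ln(912/686) = 40.3 J/K.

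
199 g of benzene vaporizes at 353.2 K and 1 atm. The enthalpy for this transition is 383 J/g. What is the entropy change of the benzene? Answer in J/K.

ΔS = 216 J/K

Heat absorbed by the substance: Q = mL = 199 × 383 = 76217 J.
At constant T, ΔS = Q_rev/T = 76217 / 353.2 = 216 J/K.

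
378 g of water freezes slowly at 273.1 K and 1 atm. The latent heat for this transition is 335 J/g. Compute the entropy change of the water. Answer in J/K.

ΔS = -464 J/K

Heat released by the substance: Q = −mL = −378 × 335 = −126630 J.
At constant T, ΔS = Q_rev/T = −126630 / 273.1 = -464 J/K.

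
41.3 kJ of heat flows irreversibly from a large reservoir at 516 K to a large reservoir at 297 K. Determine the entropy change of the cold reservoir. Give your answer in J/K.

ΔS_cold = 139 J/K

The cold reservoir gains heat Q, so ΔS_cold = +Q/T_C = 41300/297 = 139 J/K.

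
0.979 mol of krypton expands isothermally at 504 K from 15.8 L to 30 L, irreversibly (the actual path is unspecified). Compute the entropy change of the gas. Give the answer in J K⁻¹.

ΔS_gas = 5.22 J/K

Entropy is a state function, so ΔS_gas depends only on the end states.
For an isothermal ideal gas ΔS_gas = nR ln(V₂/V₁) = 0.979 × 8.314 × ln(30/15.8) = 5.22 J/K.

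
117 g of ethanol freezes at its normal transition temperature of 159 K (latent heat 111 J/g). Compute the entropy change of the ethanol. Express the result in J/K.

Heat released by the substance: Q = −mL = −117 × 111 = −12987 J.
At constant T, ΔS = Q_rev/T = −12987 / 159 = -81.7 J/K.

ΔS = -81.7 J/K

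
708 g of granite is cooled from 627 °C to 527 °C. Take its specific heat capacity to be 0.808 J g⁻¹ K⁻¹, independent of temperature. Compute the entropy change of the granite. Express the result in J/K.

ΔS = -67.4 J/K

In kelvin: T₁ = 900.15 K, T₂ = 800.15 K. ΔS = ∫dQ_rev/T = m c ln(T₂/T₁) = 708 × 0.808 × ln(800.15/900.15) = -67.4 J/K.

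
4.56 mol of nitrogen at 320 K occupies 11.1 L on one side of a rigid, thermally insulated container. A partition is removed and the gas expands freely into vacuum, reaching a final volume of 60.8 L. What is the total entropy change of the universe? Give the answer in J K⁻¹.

ΔS_universe = 64.5 J/K

For an ideal gas in free expansion Q = 0 and W = 0, so T is unchanged.
Entropy is a state function; using a reversible isothermal path, ΔS_gas = nR ln(V₂/V₁) = 4.56 × 8.314 × ln(60.8/11.1) = 64.5 J/K.
The insulated surroundings exchange no heat, so ΔS_surr = 0 and ΔS_universe = ΔS_gas.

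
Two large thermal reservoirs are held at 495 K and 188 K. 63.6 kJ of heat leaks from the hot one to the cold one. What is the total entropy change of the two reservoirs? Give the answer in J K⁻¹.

ΔS_total = 210 J/K

ΔS_hot = −Q/T_H = −63600/495 = -128.5 J/K and ΔS_cold = +Q/T_C = 63600/188 = 338.3 J/K.
ΔS_total = -128.5 + 338.3 = 210 J/K, positive as the second law requires.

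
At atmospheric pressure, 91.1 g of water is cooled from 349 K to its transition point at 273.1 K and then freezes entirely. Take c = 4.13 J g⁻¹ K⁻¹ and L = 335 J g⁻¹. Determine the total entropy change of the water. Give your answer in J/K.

Cooling step: ΔS₁ = m c ln(T_tr/T_i) = 91.1 × 4.13 × ln(273.1/349) = -92.27 J/K.
Phase change: ΔS₂ = −mL/T_tr = −91.1 × 335 / 273.1 = -111.7 J/K.
ΔS_total = (-92.27) + (-111.7) = -204 J/K.

ΔS = -204 J/K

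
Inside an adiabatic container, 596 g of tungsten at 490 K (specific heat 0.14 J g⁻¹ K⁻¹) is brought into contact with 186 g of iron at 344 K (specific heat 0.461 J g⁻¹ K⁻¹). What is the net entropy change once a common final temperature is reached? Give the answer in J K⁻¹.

Energy balance: T_f = (m₁c₁T₁ + m₂c₂T₂)/(m₁c₁ + m₂c₂) = 416.01 K.
ΔS₁ = m₁c₁ ln(T_f/T₁) = 83.44 × ln(416.01/490) = -13.66 J/K.
ΔS₂ = m₂c₂ ln(T_f/T₂) = 85.746 × ln(416.01/344) = 16.3 J/K.
ΔS_total = -13.66 + 16.3 = 2.64 J/K.

ΔS_total = 2.64 J/K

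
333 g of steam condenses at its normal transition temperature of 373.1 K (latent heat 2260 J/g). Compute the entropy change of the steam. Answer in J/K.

ΔS = -2020 J/K

Heat released by the substance: Q = −mL = −333 × 2260 = −752580 J.
At constant T, ΔS = Q_rev/T = −752580 / 373.1 = -2020 J/K.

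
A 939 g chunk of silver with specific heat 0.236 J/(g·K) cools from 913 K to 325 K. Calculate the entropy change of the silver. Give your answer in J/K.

ΔS = -229 J/K

ΔS = ∫dQ_rev/T = m c ln(T₂/T₁) = 939 × 0.236 × ln(325/913) = -229 J/K.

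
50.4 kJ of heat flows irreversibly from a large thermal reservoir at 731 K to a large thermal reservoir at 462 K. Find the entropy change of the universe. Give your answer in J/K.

ΔS_total = 40.1 J/K

ΔS_hot = −Q/T_H = −50400/731 = -68.95 J/K and ΔS_cold = +Q/T_C = 50400/462 = 109.1 J/K.
ΔS_total = -68.95 + 109.1 = 40.1 J/K, positive as the second law requires.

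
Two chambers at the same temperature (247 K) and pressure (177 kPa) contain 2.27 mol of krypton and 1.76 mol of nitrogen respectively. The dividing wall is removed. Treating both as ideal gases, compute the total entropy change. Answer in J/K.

Mole fractions: x_A = 2.27/4.03 = 0.563, x_B = 0.437.
ΔS_mix = −R(n_A ln x_A + n_B ln x_B) = −8.314 × (2.27 ln 0.563 + 1.76 ln 0.437) = 23 J/K.

ΔS_mix = 23 J/K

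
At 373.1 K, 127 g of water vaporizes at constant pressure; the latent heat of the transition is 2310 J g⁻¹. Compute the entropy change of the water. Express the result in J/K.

Heat absorbed by the substance: Q = mL = 127 × 2310 = 293370 J.
At constant T, ΔS = Q_rev/T = 293370 / 373.1 = 786 J/K.

ΔS = 786 J/K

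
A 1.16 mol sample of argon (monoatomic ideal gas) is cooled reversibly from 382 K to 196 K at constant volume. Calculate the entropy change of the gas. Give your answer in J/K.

At constant volume, ΔS = nC_V ln(T₂/T₁) with C_V = 3R/2 = 12.47 J mol⁻¹ K⁻¹.
ΔS = 1.16 × 12.47 × ln(196/382) = -9.65 J/K.

ΔS = -9.65 J/K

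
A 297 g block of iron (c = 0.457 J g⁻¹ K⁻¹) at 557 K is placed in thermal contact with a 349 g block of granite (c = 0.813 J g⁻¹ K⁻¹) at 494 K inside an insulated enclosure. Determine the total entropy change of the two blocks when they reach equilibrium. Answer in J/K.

Energy balance: T_f = (m₁c₁T₁ + m₂c₂T₂)/(m₁c₁ + m₂c₂) = 514.39 K.
ΔS₁ = m₁c₁ ln(T_f/T₁) = 135.729 × ln(514.39/557) = -10.8 J/K.
ΔS₂ = m₂c₂ ln(T_f/T₂) = 283.737 × ln(514.39/494) = 11.47 J/K.
ΔS_total = -10.8 + 11.47 = 0.67 J/K.

ΔS_total = 0.67 J/K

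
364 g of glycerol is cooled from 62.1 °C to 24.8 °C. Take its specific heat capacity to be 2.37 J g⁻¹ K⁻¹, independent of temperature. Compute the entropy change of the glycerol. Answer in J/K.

In kelvin: T₁ = 335.25 K, T₂ = 297.95 K. ΔS = ∫dQ_rev/T = m c ln(T₂/T₁) = 364 × 2.37 × ln(297.95/335.25) = -102 J/K.

ΔS = -102 J/K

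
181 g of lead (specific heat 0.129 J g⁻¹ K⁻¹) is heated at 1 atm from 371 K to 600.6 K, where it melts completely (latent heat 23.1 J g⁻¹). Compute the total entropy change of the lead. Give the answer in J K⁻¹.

Warming step: ΔS₁ = m c ln(T_tr/T_i) = 181 × 0.129 × ln(600.6/371) = 11.25 J/K.
Phase change: ΔS₂ = +mL/T_tr = 181 × 23.1 / 600.6 = 6.962 J/K.
ΔS_total = (11.25) + (6.962) = 18.2 J/K.

ΔS = 18.2 J/K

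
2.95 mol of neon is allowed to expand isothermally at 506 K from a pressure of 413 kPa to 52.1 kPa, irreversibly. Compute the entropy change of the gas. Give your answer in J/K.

ΔS_gas = 50.8 J/K

Entropy is a state function, so ΔS_gas depends only on the end states.
For an isothermal ideal gas ΔS_gas = nR ln(P₁/P₂) = 2.95 × 8.314 × ln(413/52.1) = 50.8 J/K.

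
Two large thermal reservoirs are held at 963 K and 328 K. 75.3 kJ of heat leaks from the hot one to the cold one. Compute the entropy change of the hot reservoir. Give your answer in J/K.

The hot reservoir loses heat Q, so ΔS_hot = −Q/T_H = −75300/963 = -78.2 J/K.

ΔS_hot = -78.2 J/K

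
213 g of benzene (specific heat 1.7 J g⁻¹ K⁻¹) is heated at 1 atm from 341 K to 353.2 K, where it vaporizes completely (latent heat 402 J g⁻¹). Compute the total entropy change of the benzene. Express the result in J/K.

Warming step: ΔS₁ = m c ln(T_tr/T_i) = 213 × 1.7 × ln(353.2/341) = 12.73 J/K.
Phase change: ΔS₂ = +mL/T_tr = 213 × 402 / 353.2 = 242.4 J/K.
ΔS_total = (12.73) + (242.4) = 255 J/K.

ΔS = 255 J/K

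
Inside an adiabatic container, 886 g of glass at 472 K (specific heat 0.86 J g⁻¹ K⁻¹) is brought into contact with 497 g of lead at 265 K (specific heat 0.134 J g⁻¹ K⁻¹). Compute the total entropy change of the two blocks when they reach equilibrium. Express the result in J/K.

ΔS_total = 8.71 J/K

Energy balance: T_f = (m₁c₁T₁ + m₂c₂T₂)/(m₁c₁ + m₂c₂) = 455.36 K.
ΔS₁ = m₁c₁ ln(T_f/T₁) = 761.96 × ln(455.36/472) = -27.34 J/K.
ΔS₂ = m₂c₂ ln(T_f/T₂) = 66.598 × ln(455.36/265) = 36.05 J/K.
ΔS_total = -27.34 + 36.05 = 8.71 J/K.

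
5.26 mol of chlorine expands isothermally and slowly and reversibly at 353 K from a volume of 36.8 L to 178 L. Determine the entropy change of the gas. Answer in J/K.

ΔS_gas = 68.9 J/K

For an isothermal ideal gas ΔS_gas = nR ln(V₂/V₁) = 5.26 × 8.314 × ln(178/36.8) = 68.9 J/K.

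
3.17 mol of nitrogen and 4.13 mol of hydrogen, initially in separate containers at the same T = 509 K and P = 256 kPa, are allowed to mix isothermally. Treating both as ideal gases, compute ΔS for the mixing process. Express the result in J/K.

Mole fractions: x_A = 3.17/7.3 = 0.434, x_B = 0.566.
ΔS_mix = −R(n_A ln x_A + n_B ln x_B) = −8.314 × (3.17 ln 0.434 + 4.13 ln 0.566) = 41.5 J/K.

ΔS_mix = 41.5 J/K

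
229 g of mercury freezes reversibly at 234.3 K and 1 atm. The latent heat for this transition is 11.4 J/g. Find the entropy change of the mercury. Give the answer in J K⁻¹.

ΔS = -11.1 J/K

Heat released by the substance: Q = −mL = −229 × 11.4 = −2610.6 J.
At constant T, ΔS = Q_rev/T = −2610.6 / 234.3 = -11.1 J/K.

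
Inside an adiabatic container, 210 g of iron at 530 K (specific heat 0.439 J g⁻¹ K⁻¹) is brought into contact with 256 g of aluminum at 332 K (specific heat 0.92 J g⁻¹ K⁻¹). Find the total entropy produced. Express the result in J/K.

ΔS_total = 7.71 J/K

Energy balance: T_f = (m₁c₁T₁ + m₂c₂T₂)/(m₁c₁ + m₂c₂) = 387.7 K.
ΔS₁ = m₁c₁ ln(T_f/T₁) = 92.19 × ln(387.7/530) = -28.82 J/K.
ΔS₂ = m₂c₂ ln(T_f/T₂) = 235.52 × ln(387.7/332) = 36.53 J/K.
ΔS_total = -28.82 + 36.53 = 7.71 J/K.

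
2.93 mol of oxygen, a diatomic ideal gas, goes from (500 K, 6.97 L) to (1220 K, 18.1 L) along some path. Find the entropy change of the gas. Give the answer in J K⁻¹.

ΔS = 77.6 J/K

Entropy is a state function: ΔS = nC_V ln(T₂/T₁) + nR ln(V₂/V₁), with C_V = 5R/2 = 20.79 J mol⁻¹ K⁻¹ for a diatomic ideal gas.
ΔS = 2.93 × [20.79 × ln(1220/500) + 8.314 × ln(18.1/6.97)] = 77.6 J/K.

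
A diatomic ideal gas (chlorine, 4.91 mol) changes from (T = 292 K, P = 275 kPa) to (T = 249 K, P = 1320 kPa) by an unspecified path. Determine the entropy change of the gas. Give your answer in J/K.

ΔS = -86.8 J/K

ΔS = nC_p ln(T₂/T₁) − nR ln(P₂/P₁), with C_p = 7R/2 = 29.1 J mol⁻¹ K⁻¹ for a diatomic ideal gas.
ΔS = 4.91 × [29.1 × ln(249/292) − 8.314 × ln(1320/275)] = -86.8 J/K.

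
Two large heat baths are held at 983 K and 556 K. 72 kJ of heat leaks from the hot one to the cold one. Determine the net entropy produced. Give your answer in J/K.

ΔS_total = 56.3 J/K

ΔS_hot = −Q/T_H = −72000/983 = -73.245 J/K and ΔS_cold = +Q/T_C = 72000/556 = 129.5 J/K.
ΔS_total = -73.245 + 129.5 = 56.3 J/K, positive as the second law requires.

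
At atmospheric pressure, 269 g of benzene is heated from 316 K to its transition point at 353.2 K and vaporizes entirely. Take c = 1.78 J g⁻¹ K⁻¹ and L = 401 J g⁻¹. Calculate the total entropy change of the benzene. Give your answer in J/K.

Warming step: ΔS₁ = m c ln(T_tr/T_i) = 269 × 1.78 × ln(353.2/316) = 53.29 J/K.
Phase change: ΔS₂ = +mL/T_tr = 269 × 401 / 353.2 = 305.4 J/K.
ΔS_total = (53.29) + (305.4) = 359 J/K.

ΔS = 359 J/K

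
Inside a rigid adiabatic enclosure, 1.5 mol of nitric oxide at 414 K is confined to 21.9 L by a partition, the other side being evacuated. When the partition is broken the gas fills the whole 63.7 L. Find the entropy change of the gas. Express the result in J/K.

No heat is exchanged and no work is done, so the ideal-gas temperature stays constant.
Entropy is a state function; using a reversible isothermal path, ΔS_gas = nR ln(V₂/V₁) = 1.5 × 8.314 × ln(63.7/21.9) = 13.3 J/K.

ΔS_gas = 13.3 J/K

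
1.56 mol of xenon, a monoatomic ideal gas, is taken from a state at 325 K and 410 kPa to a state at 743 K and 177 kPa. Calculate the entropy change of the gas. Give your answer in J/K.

ΔS = nC_p ln(T₂/T₁) − nR ln(P₂/P₁), with C_p = 5R/2 = 20.79 J mol⁻¹ K⁻¹ for a monoatomic ideal gas.
ΔS = 1.56 × [20.79 × ln(743/325) − 8.314 × ln(177/410)] = 37.7 J/K.

ΔS = 37.7 J/K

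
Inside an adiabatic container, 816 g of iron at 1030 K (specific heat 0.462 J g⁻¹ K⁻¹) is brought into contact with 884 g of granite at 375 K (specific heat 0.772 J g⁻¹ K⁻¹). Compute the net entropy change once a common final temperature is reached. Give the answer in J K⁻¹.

ΔS_total = 131 J/K

Energy balance: T_f = (m₁c₁T₁ + m₂c₂T₂)/(m₁c₁ + m₂c₂) = 608.08 K.
ΔS₁ = m₁c₁ ln(T_f/T₁) = 376.992 × ln(608.08/1030) = -198.7 J/K.
ΔS₂ = m₂c₂ ln(T_f/T₂) = 682.448 × ln(608.08/375) = 329.9 J/K.
ΔS_total = -198.7 + 329.9 = 131 J/K.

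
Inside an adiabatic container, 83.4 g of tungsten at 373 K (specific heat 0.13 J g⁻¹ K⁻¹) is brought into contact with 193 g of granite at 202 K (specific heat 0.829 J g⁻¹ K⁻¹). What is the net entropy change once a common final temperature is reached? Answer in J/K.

ΔS_total = 2.29 J/K

Energy balance: T_f = (m₁c₁T₁ + m₂c₂T₂)/(m₁c₁ + m₂c₂) = 212.85 K.
ΔS₁ = m₁c₁ ln(T_f/T₁) = 10.842 × ln(212.85/373) = -6.082 J/K.
ΔS₂ = m₂c₂ ln(T_f/T₂) = 159.997 × ln(212.85/202) = 8.373 J/K.
ΔS_total = -6.082 + 8.373 = 2.29 J/K.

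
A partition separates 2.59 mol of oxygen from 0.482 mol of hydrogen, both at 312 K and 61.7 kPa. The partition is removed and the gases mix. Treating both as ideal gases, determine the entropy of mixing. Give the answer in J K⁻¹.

ΔS_mix = 11.1 J/K

Mole fractions: x_A = 2.59/3.07 = 0.843, x_B = 0.157.
ΔS_mix = −R(n_A ln x_A + n_B ln x_B) = −8.314 × (2.59 ln 0.843 + 0.482 ln 0.157) = 11.1 J/K.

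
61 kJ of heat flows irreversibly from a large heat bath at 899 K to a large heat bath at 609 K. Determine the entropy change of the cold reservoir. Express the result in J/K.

ΔS_cold = 100 J/K

The cold reservoir gains heat Q, so ΔS_cold = +Q/T_C = 61000/609 = 100 J/K.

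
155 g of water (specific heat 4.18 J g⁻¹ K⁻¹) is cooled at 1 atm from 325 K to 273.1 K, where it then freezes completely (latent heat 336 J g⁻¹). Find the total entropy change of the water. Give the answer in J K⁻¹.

Cooling step: ΔS₁ = m c ln(T_tr/T_i) = 155 × 4.18 × ln(273.1/325) = -112.7 J/K.
Phase change: ΔS₂ = −mL/T_tr = −155 × 336 / 273.1 = -190.7 J/K.
ΔS_total = (-112.7) + (-190.7) = -303 J/K.

ΔS = -303 J/K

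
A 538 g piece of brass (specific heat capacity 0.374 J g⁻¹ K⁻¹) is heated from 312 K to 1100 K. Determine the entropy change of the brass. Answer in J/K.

ΔS = 254 J/K

ΔS = ∫dQ_rev/T = m c ln(T₂/T₁) = 538 × 0.374 × ln(1100/312) = 254 J/K.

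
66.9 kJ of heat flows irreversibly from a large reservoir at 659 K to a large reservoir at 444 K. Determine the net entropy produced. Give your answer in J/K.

ΔS_total = 49.2 J/K

ΔS_hot = −Q/T_H = −66900/659 = -101.5 J/K and ΔS_cold = +Q/T_C = 66900/444 = 150.7 J/K.
ΔS_total = -101.5 + 150.7 = 49.2 J/K, positive as the second law requires.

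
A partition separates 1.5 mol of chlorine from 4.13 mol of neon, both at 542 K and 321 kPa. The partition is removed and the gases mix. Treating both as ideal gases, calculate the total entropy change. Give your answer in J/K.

ΔS_mix = 27.1 J/K

Mole fractions: x_A = 1.5/5.63 = 0.266, x_B = 0.734.
ΔS_mix = −R(n_A ln x_A + n_B ln x_B) = −8.314 × (1.5 ln 0.266 + 4.13 ln 0.734) = 27.1 J/K.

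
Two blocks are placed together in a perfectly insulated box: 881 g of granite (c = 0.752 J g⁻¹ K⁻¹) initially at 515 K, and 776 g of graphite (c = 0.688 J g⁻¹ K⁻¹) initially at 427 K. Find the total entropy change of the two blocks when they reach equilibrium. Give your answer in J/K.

Energy balance: T_f = (m₁c₁T₁ + m₂c₂T₂)/(m₁c₁ + m₂c₂) = 475.73 K.
ΔS₁ = m₁c₁ ln(T_f/T₁) = 662.512 × ln(475.73/515) = -52.55 J/K.
ΔS₂ = m₂c₂ ln(T_f/T₂) = 533.888 × ln(475.73/427) = 57.7 J/K.
ΔS_total = -52.55 + 57.7 = 5.15 J/K.

ΔS_total = 5.15 J/K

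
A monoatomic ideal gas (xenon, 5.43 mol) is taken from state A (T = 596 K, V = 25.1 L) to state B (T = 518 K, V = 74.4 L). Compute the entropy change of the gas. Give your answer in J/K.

ΔS = 39.6 J/K

Entropy is a state function: ΔS = nC_V ln(T₂/T₁) + nR ln(V₂/V₁), with C_V = 3R/2 = 12.47 J mol⁻¹ K⁻¹ for a monoatomic ideal gas.
ΔS = 5.43 × [12.47 × ln(518/596) + 8.314 × ln(74.4/25.1)] = 39.6 J/K.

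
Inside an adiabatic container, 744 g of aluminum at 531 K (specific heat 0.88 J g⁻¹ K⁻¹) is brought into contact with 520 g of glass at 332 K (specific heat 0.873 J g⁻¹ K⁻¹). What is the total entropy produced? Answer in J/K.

Energy balance: T_f = (m₁c₁T₁ + m₂c₂T₂)/(m₁c₁ + m₂c₂) = 449.52 K.
ΔS₁ = m₁c₁ ln(T_f/T₁) = 654.72 × ln(449.52/531) = -109.1 J/K.
ΔS₂ = m₂c₂ ln(T_f/T₂) = 453.96 × ln(449.52/332) = 137.6 J/K.
ΔS_total = -109.1 + 137.6 = 28.5 J/K.

ΔS_total = 28.5 J/K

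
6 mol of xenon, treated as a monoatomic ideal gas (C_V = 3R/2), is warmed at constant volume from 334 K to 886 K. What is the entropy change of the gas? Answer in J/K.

ΔS = 73 J/K

At constant volume, ΔS = nC_V ln(T₂/T₁) with C_V = 3R/2 = 12.47 J mol⁻¹ K⁻¹.
ΔS = 6 × 12.47 × ln(886/334) = 73 J/K.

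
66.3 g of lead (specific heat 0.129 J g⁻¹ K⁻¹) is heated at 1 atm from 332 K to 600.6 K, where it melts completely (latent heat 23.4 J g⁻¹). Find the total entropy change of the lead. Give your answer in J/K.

ΔS = 7.65 J/K

Warming step: ΔS₁ = m c ln(T_tr/T_i) = 66.3 × 0.129 × ln(600.6/332) = 5.07 J/K.
Phase change: ΔS₂ = +mL/T_tr = 66.3 × 23.4 / 600.6 = 2.583 J/K.
ΔS_total = (5.07) + (2.583) = 7.65 J/K.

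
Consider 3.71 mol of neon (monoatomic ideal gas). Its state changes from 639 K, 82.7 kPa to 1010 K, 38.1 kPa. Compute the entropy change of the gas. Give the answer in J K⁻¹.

ΔS = 59.2 J/K

ΔS = nC_p ln(T₂/T₁) − nR ln(P₂/P₁), with C_p = 5R/2 = 20.79 J mol⁻¹ K⁻¹ for a monoatomic ideal gas.
ΔS = 3.71 × [20.79 × ln(1010/639) − 8.314 × ln(38.1/82.7)] = 59.2 J/K.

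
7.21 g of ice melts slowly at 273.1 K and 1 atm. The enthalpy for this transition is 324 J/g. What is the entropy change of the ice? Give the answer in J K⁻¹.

ΔS = 8.55 J/K

Heat absorbed by the substance: Q = mL = 7.21 × 324 = 2336.04 J.
At constant T, ΔS = Q_rev/T = 2336.04 / 273.1 = 8.55 J/K.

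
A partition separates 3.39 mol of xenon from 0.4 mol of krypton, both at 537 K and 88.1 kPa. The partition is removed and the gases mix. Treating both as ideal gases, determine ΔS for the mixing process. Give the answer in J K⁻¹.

Mole fractions: x_A = 3.39/3.79 = 0.894, x_B = 0.106.
ΔS_mix = −R(n_A ln x_A + n_B ln x_B) = −8.314 × (3.39 ln 0.894 + 0.4 ln 0.106) = 10.6 J/K.

ΔS_mix = 10.6 J/K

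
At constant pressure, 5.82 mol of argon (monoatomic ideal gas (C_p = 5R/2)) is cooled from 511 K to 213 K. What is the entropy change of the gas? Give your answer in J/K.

At constant pressure, ΔS = nC_p ln(T₂/T₁) with C_p = 5R/2 = 20.79 J mol⁻¹ K⁻¹.
ΔS = 5.82 × 20.79 × ln(213/511) = -106 J/K.

ΔS = -106 J/K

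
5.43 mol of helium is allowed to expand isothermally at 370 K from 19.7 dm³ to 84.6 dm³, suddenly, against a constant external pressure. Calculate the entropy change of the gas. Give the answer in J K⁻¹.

ΔS_gas = 65.8 J/K

Entropy is a state function, so ΔS_gas depends only on the end states.
For an isothermal ideal gas ΔS_gas = nR ln(V₂/V₁) = 5.43 × 8.314 × ln(84.6/19.7) = 65.8 J/K.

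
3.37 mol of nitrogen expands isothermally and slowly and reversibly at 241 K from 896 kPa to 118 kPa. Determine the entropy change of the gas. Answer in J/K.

For an isothermal ideal gas ΔS_gas = nR ln(P₁/P₂) = 3.37 × 8.314 × ln(896/118) = 56.8 J/K.

ΔS_gas = 56.8 J/K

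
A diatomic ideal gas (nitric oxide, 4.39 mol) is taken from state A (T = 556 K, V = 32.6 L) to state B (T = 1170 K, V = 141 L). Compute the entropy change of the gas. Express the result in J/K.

Entropy is a state function: ΔS = nC_V ln(T₂/T₁) + nR ln(V₂/V₁), with C_V = 5R/2 = 20.79 J mol⁻¹ K⁻¹ for a diatomic ideal gas.
ΔS = 4.39 × [20.79 × ln(1170/556) + 8.314 × ln(141/32.6)] = 121 J/K.

ΔS = 121 J/K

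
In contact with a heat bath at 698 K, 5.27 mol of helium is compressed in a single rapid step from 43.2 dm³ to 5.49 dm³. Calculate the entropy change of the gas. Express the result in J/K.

Entropy is a state function, so ΔS_gas depends only on the end states.
For an isothermal ideal gas ΔS_gas = nR ln(V₂/V₁) = 5.27 × 8.314 × ln(5.49/43.2) = -90.4 J/K.

ΔS_gas = -90.4 J/K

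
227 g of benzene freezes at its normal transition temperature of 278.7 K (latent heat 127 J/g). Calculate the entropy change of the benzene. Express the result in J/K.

ΔS = -103 J/K

Heat released by the substance: Q = −mL = −227 × 127 = −28829 J.
At constant T, ΔS = Q_rev/T = −28829 / 278.7 = -103 J/K.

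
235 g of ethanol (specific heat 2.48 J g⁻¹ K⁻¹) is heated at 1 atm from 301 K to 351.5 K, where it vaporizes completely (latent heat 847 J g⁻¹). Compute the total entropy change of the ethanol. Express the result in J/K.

Warming step: ΔS₁ = m c ln(T_tr/T_i) = 235 × 2.48 × ln(351.5/301) = 90.39 J/K.
Phase change: ΔS₂ = +mL/T_tr = 235 × 847 / 351.5 = 566.3 J/K.
ΔS_total = (90.39) + (566.3) = 657 J/K.

ΔS = 657 J/K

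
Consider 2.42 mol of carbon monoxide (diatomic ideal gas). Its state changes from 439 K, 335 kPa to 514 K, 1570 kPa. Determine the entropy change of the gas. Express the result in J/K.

ΔS = -20 J/K

ΔS = nC_p ln(T₂/T₁) − nR ln(P₂/P₁), with C_p = 7R/2 = 29.1 J mol⁻¹ K⁻¹ for a diatomic ideal gas.
ΔS = 2.42 × [29.1 × ln(514/439) − 8.314 × ln(1570/335)] = -20 J/K.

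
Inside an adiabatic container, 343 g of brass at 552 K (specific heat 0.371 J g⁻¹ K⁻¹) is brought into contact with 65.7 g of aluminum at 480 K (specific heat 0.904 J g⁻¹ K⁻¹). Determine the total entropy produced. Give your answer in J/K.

ΔS_total = 0.389 J/K

Energy balance: T_f = (m₁c₁T₁ + m₂c₂T₂)/(m₁c₁ + m₂c₂) = 529.09 K.
ΔS₁ = m₁c₁ ln(T_f/T₁) = 127.253 × ln(529.09/552) = -5.394 J/K.
ΔS₂ = m₂c₂ ln(T_f/T₂) = 59.3928 × ln(529.09/480) = 5.783 J/K.
ΔS_total = -5.394 + 5.783 = 0.389 J/K.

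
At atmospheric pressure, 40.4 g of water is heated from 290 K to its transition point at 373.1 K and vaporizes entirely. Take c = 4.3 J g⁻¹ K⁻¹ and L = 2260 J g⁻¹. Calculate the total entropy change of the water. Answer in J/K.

Warming step: ΔS₁ = m c ln(T_tr/T_i) = 40.4 × 4.3 × ln(373.1/290) = 43.77 J/K.
Phase change: ΔS₂ = +mL/T_tr = 40.4 × 2260 / 373.1 = 244.7 J/K.
ΔS_total = (43.77) + (244.7) = 288 J/K.

ΔS = 288 J/K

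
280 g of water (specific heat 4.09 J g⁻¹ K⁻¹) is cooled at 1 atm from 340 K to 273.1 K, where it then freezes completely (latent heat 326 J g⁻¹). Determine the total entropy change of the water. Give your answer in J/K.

Cooling step: ΔS₁ = m c ln(T_tr/T_i) = 280 × 4.09 × ln(273.1/340) = -250.9 J/K.
Phase change: ΔS₂ = −mL/T_tr = −280 × 326 / 273.1 = -334.2 J/K.
ΔS_total = (-250.9) + (-334.2) = -585 J/K.

ΔS = -585 J/K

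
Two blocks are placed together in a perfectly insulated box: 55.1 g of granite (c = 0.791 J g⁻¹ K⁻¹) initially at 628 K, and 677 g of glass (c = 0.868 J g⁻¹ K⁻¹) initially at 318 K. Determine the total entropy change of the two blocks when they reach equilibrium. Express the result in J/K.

Energy balance: T_f = (m₁c₁T₁ + m₂c₂T₂)/(m₁c₁ + m₂c₂) = 339.4 K.
ΔS₁ = m₁c₁ ln(T_f/T₁) = 43.5841 × ln(339.4/628) = -26.82 J/K.
ΔS₂ = m₂c₂ ln(T_f/T₂) = 587.636 × ln(339.4/318) = 38.28 J/K.
ΔS_total = -26.82 + 38.28 = 11.5 J/K.

ΔS_total = 11.5 J/K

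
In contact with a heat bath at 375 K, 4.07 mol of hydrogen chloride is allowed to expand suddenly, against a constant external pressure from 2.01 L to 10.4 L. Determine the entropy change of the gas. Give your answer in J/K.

ΔS_gas = 55.6 J/K

Entropy is a state function, so ΔS_gas depends only on the end states.
For an isothermal ideal gas ΔS_gas = nR ln(V₂/V₁) = 4.07 × 8.314 × ln(10.4/2.01) = 55.6 J/K.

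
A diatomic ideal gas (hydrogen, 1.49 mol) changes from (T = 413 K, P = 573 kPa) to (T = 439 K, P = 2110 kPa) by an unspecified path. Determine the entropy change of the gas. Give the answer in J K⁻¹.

ΔS = nC_p ln(T₂/T₁) − nR ln(P₂/P₁), with C_p = 7R/2 = 29.1 J mol⁻¹ K⁻¹ for a diatomic ideal gas.
ΔS = 1.49 × [29.1 × ln(439/413) − 8.314 × ln(2110/573)] = -13.5 J/K.

ΔS = -13.5 J/K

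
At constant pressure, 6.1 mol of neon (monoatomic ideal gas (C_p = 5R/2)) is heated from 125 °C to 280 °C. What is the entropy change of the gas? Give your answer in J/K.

In kelvin: T₁ = 398.15 K, T₂ = 553.15 K. At constant pressure, ΔS = nC_p ln(T₂/T₁) with C_p = 5R/2 = 20.79 J mol⁻¹ K⁻¹.
ΔS = 6.1 × 20.79 × ln(553.15/398.15) = 41.7 J/K.

ΔS = 41.7 J/K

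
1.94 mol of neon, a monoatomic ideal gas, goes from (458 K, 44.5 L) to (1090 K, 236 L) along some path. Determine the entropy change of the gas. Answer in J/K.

Entropy is a state function: ΔS = nC_V ln(T₂/T₁) + nR ln(V₂/V₁), with C_V = 3R/2 = 12.47 J mol⁻¹ K⁻¹ for a monoatomic ideal gas.
ΔS = 1.94 × [12.47 × ln(1090/458) + 8.314 × ln(236/44.5)] = 47.9 J/K.

ΔS = 47.9 J/K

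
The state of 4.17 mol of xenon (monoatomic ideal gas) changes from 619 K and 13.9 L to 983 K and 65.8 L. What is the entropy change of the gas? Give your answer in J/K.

Entropy is a state function: ΔS = nC_V ln(T₂/T₁) + nR ln(V₂/V₁), with C_V = 3R/2 = 12.47 J mol⁻¹ K⁻¹ for a monoatomic ideal gas.
ΔS = 4.17 × [12.47 × ln(983/619) + 8.314 × ln(65.8/13.9)] = 78 J/K.

ΔS = 78 J/K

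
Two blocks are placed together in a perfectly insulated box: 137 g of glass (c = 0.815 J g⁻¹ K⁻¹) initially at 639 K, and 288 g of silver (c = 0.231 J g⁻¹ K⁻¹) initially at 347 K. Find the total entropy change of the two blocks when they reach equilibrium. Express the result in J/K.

Energy balance: T_f = (m₁c₁T₁ + m₂c₂T₂)/(m₁c₁ + m₂c₂) = 529.98 K.
ΔS₁ = m₁c₁ ln(T_f/T₁) = 111.655 × ln(529.98/639) = -20.89 J/K.
ΔS₂ = m₂c₂ ln(T_f/T₂) = 66.528 × ln(529.98/347) = 28.18 J/K.
ΔS_total = -20.89 + 28.18 = 7.29 J/K.

ΔS_total = 7.29 J/K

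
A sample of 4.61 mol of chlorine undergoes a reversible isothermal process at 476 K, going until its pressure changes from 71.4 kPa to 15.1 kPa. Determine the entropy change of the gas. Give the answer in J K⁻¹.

For an isothermal ideal gas ΔS_gas = nR ln(P₁/P₂) = 4.61 × 8.314 × ln(71.4/15.1) = 59.5 J/K.

ΔS_gas = 59.5 J/K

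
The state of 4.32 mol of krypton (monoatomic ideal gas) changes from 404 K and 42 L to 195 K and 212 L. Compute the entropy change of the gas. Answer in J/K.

ΔS = 18.9 J/K

Entropy is a state function: ΔS = nC_V ln(T₂/T₁) + nR ln(V₂/V₁), with C_V = 3R/2 = 12.47 J mol⁻¹ K⁻¹ for a monoatomic ideal gas.
ΔS = 4.32 × [12.47 × ln(195/404) + 8.314 × ln(212/42)] = 18.9 J/K.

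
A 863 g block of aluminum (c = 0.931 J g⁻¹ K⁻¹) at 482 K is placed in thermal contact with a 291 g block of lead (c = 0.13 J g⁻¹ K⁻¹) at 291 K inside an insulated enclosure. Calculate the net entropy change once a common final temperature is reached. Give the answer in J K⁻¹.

ΔS_total = 3.96 J/K

Energy balance: T_f = (m₁c₁T₁ + m₂c₂T₂)/(m₁c₁ + m₂c₂) = 473.41 K.
ΔS₁ = m₁c₁ ln(T_f/T₁) = 803.453 × ln(473.41/482) = -14.45 J/K.
ΔS₂ = m₂c₂ ln(T_f/T₂) = 37.83 × ln(473.41/291) = 18.41 J/K.
ΔS_total = -14.45 + 18.41 = 3.96 J/K.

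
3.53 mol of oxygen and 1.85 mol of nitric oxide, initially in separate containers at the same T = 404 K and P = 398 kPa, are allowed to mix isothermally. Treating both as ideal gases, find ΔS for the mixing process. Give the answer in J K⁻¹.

ΔS_mix = 28.8 J/K

Mole fractions: x_A = 3.53/5.38 = 0.656, x_B = 0.344.
ΔS_mix = −R(n_A ln x_A + n_B ln x_B) = −8.314 × (3.53 ln 0.656 + 1.85 ln 0.344) = 28.8 J/K.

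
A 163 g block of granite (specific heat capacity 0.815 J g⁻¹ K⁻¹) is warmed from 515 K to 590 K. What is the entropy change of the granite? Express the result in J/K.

ΔS = 18.1 J/K

ΔS = ∫dQ_rev/T = m c ln(T₂/T₁) = 163 × 0.815 × ln(590/515) = 18.1 J/K.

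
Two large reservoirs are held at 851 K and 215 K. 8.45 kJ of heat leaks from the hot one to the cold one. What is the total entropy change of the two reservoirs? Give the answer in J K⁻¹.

ΔS_total = 29.4 J/K

ΔS_hot = −Q/T_H = −8450/851 = -9.929 J/K and ΔS_cold = +Q/T_C = 8450/215 = 39.3 J/K.
ΔS_total = -9.929 + 39.3 = 29.4 J/K, positive as the second law requires.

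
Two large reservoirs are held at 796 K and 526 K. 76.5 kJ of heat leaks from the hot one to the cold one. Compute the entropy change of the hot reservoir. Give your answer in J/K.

ΔS_hot = -96.1 J/K

The hot reservoir loses heat Q, so ΔS_hot = −Q/T_H = −76500/796 = -96.1 J/K.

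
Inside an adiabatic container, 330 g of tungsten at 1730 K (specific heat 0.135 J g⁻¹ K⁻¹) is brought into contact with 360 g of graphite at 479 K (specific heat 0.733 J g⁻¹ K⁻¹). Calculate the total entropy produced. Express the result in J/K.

ΔS_total = 41.5 J/K

Energy balance: T_f = (m₁c₁T₁ + m₂c₂T₂)/(m₁c₁ + m₂c₂) = 659.7 K.
ΔS₁ = m₁c₁ ln(T_f/T₁) = 44.55 × ln(659.7/1730) = -42.95 J/K.
ΔS₂ = m₂c₂ ln(T_f/T₂) = 263.88 × ln(659.7/479) = 84.46 J/K.
ΔS_total = -42.95 + 84.46 = 41.5 J/K.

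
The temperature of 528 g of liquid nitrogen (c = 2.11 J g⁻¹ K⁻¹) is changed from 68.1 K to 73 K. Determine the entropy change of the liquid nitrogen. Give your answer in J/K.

ΔS = 77.4 J/K

ΔS = ∫dQ_rev/T = m c ln(T₂/T₁) = 528 × 2.11 × ln(73/68.1) = 77.4 J/K.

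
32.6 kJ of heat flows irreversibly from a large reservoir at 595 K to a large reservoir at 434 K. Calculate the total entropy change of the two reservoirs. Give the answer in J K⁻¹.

ΔS_hot = −Q/T_H = −32600/595 = -54.79 J/K and ΔS_cold = +Q/T_C = 32600/434 = 75.12 J/K.
ΔS_total = -54.79 + 75.12 = 20.3 J/K, positive as the second law requires.

ΔS_total = 20.3 J/K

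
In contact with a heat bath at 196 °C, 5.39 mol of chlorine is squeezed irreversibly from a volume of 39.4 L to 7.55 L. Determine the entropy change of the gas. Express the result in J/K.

ΔS_gas = -74 J/K

Entropy is a state function, so ΔS_gas depends only on the end states.
For an isothermal ideal gas ΔS_gas = nR ln(V₂/V₁) = 5.39 × 8.314 × ln(7.55/39.4) = -74 J/K.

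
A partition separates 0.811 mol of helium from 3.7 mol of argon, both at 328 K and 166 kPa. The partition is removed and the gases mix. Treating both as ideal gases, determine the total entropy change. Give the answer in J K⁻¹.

Mole fractions: x_A = 0.811/4.51 = 0.18, x_B = 0.82.
ΔS_mix = −R(n_A ln x_A + n_B ln x_B) = −8.314 × (0.811 ln 0.18 + 3.7 ln 0.82) = 17.7 J/K.

ΔS_mix = 17.7 J/K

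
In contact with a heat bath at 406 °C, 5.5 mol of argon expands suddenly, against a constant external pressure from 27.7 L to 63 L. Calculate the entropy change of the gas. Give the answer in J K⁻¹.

ΔS_gas = 37.6 J/K

Entropy is a state function, so ΔS_gas depends only on the end states.
For an isothermal ideal gas ΔS_gas = nR ln(V₂/V₁) = 5.5 × 8.314 × ln(63/27.7) = 37.6 J/K.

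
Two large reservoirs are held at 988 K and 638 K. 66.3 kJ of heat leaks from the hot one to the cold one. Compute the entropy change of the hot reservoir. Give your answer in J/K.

The hot reservoir loses heat Q, so ΔS_hot = −Q/T_H = −66300/988 = -67.1 J/K.

ΔS_hot = -67.1 J/K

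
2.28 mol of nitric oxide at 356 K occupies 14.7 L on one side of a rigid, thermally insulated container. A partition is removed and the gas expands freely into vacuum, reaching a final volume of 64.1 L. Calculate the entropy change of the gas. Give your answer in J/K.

ΔS_gas = 27.9 J/K

For an ideal gas in free expansion Q = 0 and W = 0, so T is unchanged.
Entropy is a state function; using a reversible isothermal path, ΔS_gas = nR ln(V₂/V₁) = 2.28 × 8.314 × ln(64.1/14.7) = 27.9 J/K.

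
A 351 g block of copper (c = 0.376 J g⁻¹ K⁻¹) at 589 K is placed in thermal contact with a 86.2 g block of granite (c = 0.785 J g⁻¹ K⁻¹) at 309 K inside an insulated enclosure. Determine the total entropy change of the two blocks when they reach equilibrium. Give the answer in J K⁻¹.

ΔS_total = 8.57 J/K

Energy balance: T_f = (m₁c₁T₁ + m₂c₂T₂)/(m₁c₁ + m₂c₂) = 494.1 K.
ΔS₁ = m₁c₁ ln(T_f/T₁) = 131.976 × ln(494.1/589) = -23.19 J/K.
ΔS₂ = m₂c₂ ln(T_f/T₂) = 67.667 × ln(494.1/309) = 31.76 J/K.
ΔS_total = -23.19 + 31.76 = 8.57 J/K.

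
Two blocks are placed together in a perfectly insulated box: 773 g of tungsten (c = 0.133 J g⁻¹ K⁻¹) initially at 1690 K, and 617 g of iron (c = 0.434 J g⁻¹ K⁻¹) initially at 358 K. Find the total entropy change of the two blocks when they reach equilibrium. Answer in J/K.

Energy balance: T_f = (m₁c₁T₁ + m₂c₂T₂)/(m₁c₁ + m₂c₂) = 727.53 K.
ΔS₁ = m₁c₁ ln(T_f/T₁) = 102.809 × ln(727.53/1690) = -86.65 J/K.
ΔS₂ = m₂c₂ ln(T_f/T₂) = 267.778 × ln(727.53/358) = 189.9 J/K.
ΔS_total = -86.65 + 189.9 = 103 J/K.

ΔS_total = 103 J/K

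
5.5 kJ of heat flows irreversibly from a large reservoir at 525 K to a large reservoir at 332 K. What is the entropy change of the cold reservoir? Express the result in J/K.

The cold reservoir gains heat Q, so ΔS_cold = +Q/T_C = 5500/332 = 16.6 J/K.

ΔS_cold = 16.6 J/K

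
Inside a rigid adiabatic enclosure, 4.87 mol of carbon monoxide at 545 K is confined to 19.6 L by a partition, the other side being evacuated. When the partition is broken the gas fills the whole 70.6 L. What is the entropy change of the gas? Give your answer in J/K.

ΔS_gas = 51.9 J/K

For an ideal gas in free expansion Q = 0 and W = 0, so T is unchanged.
Entropy is a state function; using a reversible isothermal path, ΔS_gas = nR ln(V₂/V₁) = 4.87 × 8.314 × ln(70.6/19.6) = 51.9 J/K.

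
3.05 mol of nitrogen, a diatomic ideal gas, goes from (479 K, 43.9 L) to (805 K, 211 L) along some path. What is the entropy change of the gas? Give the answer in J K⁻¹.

Entropy is a state function: ΔS = nC_V ln(T₂/T₁) + nR ln(V₂/V₁), with C_V = 5R/2 = 20.79 J mol⁻¹ K⁻¹ for a diatomic ideal gas.
ΔS = 3.05 × [20.79 × ln(805/479) + 8.314 × ln(211/43.9)] = 72.7 J/K.

ΔS = 72.7 J/K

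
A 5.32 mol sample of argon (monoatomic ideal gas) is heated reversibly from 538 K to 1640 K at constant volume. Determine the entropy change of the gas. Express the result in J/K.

ΔS = 73.9 J/K

At constant volume, ΔS = nC_V ln(T₂/T₁) with C_V = 3R/2 = 12.47 J mol⁻¹ K⁻¹.
ΔS = 5.32 × 12.47 × ln(1640/538) = 73.9 J/K.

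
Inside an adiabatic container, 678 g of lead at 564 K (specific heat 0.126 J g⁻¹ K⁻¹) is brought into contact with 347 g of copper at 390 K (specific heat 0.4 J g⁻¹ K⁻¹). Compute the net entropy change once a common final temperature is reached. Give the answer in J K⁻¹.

Energy balance: T_f = (m₁c₁T₁ + m₂c₂T₂)/(m₁c₁ + m₂c₂) = 456.29 K.
ΔS₁ = m₁c₁ ln(T_f/T₁) = 85.428 × ln(456.29/564) = -18.1 J/K.
ΔS₂ = m₂c₂ ln(T_f/T₂) = 138.8 × ln(456.29/390) = 21.79 J/K.
ΔS_total = -18.1 + 21.79 = 3.69 J/K.

ΔS_total = 3.69 J/K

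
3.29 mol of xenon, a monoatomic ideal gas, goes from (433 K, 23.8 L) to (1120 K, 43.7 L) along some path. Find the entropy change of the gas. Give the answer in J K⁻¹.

ΔS = 55.6 J/K

Entropy is a state function: ΔS = nC_V ln(T₂/T₁) + nR ln(V₂/V₁), with C_V = 3R/2 = 12.47 J mol⁻¹ K⁻¹ for a monoatomic ideal gas.
ΔS = 3.29 × [12.47 × ln(1120/433) + 8.314 × ln(43.7/23.8)] = 55.6 J/K.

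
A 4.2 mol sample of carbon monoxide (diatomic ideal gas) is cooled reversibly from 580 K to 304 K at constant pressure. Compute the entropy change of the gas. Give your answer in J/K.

ΔS = -79 J/K

At constant pressure, ΔS = nC_p ln(T₂/T₁) with C_p = 7R/2 = 29.1 J mol⁻¹ K⁻¹.
ΔS = 4.2 × 29.1 × ln(304/580) = -79 J/K.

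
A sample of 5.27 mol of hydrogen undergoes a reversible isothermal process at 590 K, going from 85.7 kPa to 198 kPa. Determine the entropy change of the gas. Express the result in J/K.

ΔS_gas = -36.7 J/K

For an isothermal ideal gas ΔS_gas = nR ln(P₁/P₂) = 5.27 × 8.314 × ln(85.7/198) = -36.7 J/K.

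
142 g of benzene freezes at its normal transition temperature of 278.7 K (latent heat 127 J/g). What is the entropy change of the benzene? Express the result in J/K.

Heat released by the substance: Q = −mL = −142 × 127 = −18034 J.
At constant T, ΔS = Q_rev/T = −18034 / 278.7 = -64.7 J/K.

ΔS = -64.7 J/K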